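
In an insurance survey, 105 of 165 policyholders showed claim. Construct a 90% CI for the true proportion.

p̂ = 0.636. CI = p̂ ± z*√(p̂(1-p̂)/n) = (0.575, 0.698)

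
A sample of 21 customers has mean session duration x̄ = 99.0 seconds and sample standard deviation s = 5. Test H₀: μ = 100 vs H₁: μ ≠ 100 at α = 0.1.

t = (x̄ - μ₀)/(s/√n) = (99.0 - 100)/(5/√21) = -0.917. df = 20, critical t = ±1.725. Fail to reject H₀.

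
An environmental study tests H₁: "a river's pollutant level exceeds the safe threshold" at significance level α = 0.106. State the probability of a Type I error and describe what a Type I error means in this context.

P(Type I error) = α = 0.106. A Type I error is rejecting H₀ when H₀ is actually true (false positive) — here, concluding that a river's pollutant level exceeds the safe threshold when in fact this is not the case. Consequence: shutting down a compliant factory unnecessarily.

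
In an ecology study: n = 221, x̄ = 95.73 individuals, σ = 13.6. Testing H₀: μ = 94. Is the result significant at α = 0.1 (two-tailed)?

z = (95.73 - 94)/(13.6/√221) = 1.891. Since |z| > 1.645, significant at α = 0.1.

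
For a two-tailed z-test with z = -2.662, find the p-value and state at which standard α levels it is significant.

p = 2·P(Z > |-2.662|) = 2·(1 - Φ(2.662)) ≈ 0.0078. Significant at α = 0.1; Significant at α = 0.05; Significant at α = 0.01.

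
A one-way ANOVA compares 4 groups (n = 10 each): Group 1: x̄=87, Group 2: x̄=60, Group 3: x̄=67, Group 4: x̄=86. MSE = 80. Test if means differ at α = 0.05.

Grand mean = 75.0. SS_between = 5540.0, MS_between = 1846.67. F = 23.083, F_crit ≈ 2.866. Reject H₀.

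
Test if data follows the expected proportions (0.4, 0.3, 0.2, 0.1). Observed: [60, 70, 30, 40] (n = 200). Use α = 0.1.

Expected: [80.0, 60.0, 40.0, 20.0]. χ² = 29.167. df = 3, critical = 6.251. Reject H₀.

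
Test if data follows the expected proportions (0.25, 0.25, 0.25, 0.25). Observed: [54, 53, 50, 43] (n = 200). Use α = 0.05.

Expected: [50.0, 50.0, 50.0, 50.0]. χ² = 1.48. df = 3, critical = 7.815. Fail to reject H₀.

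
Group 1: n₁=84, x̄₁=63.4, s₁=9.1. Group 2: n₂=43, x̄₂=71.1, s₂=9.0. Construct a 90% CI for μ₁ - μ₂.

Difference = -7.7. SE = √(9.1²/84 + 9.0²/43) = 1.694. CI = (-10.49, -4.91)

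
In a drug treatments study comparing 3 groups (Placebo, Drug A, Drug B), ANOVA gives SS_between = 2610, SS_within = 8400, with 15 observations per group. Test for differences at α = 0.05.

df_between = 2, df_within = 42. F = MS_between/MS_within = 1305.0/200.0 = 6.525. F_crit ≈ 3.22. Reject H₀. At least one mean differs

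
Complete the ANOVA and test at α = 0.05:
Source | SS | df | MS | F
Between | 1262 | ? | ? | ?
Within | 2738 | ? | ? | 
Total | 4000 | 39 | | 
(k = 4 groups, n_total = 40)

df_between = 3, df_within = 36. MS_between = 420.67, MS_within = 76.06. F = 5.531, F_crit ≈ 2.866. Reject H₀.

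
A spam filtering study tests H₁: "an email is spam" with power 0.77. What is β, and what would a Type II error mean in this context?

β = 1 - power = 1 - 0.77 = 0.23. A Type II error is failing to reject H₀ when H₀ is false (false negative) — here, failing to conclude that an email is spam when in fact it is true. Consequence: a spam email lands in the inbox.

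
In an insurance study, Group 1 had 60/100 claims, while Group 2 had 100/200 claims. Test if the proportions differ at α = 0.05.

p̂₁ = 0.6, p̂₂ = 0.5, pooled p̂ = 0.533. z = 1.637. Critical: ±1.96. Fail to reject H₀.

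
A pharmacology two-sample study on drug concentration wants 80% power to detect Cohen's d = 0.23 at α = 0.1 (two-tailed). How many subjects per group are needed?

z_{α/2} = 1.645, z_β = Φ⁻¹(0.8) = 0.842. For small effect (d = 0.23): n per group = 2(z_{α/2} + z_β)²/d² = 2(1.645 + 0.842)²/0.23² = 233.8 → 234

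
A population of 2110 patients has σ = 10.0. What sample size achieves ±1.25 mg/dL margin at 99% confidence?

Without FPC: n₀ = (2.576×10.0/1.25)² = 424.69. With FPC: n = n₀N/(n₀+N-1) = 353.7 → n = 354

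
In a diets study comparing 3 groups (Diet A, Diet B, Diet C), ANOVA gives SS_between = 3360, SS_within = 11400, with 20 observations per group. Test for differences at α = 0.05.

df_between = 2, df_within = 57. F = MS_between/MS_within = 1680.0/200.0 = 8.4. F_crit ≈ 3.159. Reject H₀. At least one mean differs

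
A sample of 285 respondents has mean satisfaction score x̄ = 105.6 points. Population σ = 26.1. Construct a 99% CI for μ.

CI = x̄ ± z*(σ/√n) = 105.6 ± 2.576(26.1/√285) = 105.6 ± 3.98 = (101.62, 109.58)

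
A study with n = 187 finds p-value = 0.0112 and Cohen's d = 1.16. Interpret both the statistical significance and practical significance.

Statistically significant (p = 0.0112 < 0.05). Cohen's d = 1.16 indicates a large effect size. Both statistical and practical significance should be considered.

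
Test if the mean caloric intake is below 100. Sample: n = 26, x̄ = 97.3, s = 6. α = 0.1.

t = (97.3 - 100)/(6/√26) = -2.295, df = 25. Critical t = -1.316. Reject H₀.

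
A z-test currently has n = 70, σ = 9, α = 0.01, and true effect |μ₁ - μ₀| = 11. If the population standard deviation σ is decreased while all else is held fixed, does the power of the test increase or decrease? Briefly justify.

Power increases: a smaller σ shrinks the standard error σ/√n, moving the sampling distribution under H₁ further from the critical value.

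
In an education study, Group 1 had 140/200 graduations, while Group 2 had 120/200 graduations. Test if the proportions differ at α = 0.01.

p̂₁ = 0.7, p̂₂ = 0.6, pooled p̂ = 0.65. z = 2.097. Critical: ±2.576. Fail to reject H₀.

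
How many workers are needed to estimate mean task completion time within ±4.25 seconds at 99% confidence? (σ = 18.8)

n = (z*σ/E)² = (2.576×18.8/4.25)² = 129.8 → n = 130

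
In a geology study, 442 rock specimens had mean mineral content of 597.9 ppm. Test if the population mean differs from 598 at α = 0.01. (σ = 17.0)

z = (x̄ - μ₀)/(σ/√n) = (597.9 - 598)/(17.0/√442) = -0.124. Critical value: ±2.576. Since |-0.124| ≤ 2.576, Fail to reject H₀.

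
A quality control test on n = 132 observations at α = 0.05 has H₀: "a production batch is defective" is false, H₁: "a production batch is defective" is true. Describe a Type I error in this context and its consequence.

Type I error: rejecting H₀ when it is true — concluding that a production batch is defective when in fact it is not. Consequence: scrapping a good batch — wasted material and cost for no reason.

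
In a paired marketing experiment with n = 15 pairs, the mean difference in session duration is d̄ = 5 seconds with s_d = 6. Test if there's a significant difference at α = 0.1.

t = d̄/(s_d/√n) = 5/(6/√15) = 3.227. df = 14, critical t = ±1.761. Reject H₀.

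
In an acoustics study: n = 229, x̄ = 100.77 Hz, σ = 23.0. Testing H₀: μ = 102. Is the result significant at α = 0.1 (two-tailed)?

z = (100.77 - 102)/(23.0/√229) = -0.809. Since |z| ≤ 1.645, not significant at α = 0.1.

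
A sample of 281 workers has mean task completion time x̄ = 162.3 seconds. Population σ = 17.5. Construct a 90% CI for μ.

CI = x̄ ± z*(σ/√n) = 162.3 ± 1.645(17.5/√281) = 162.3 ± 1.72 = (160.58, 164.02)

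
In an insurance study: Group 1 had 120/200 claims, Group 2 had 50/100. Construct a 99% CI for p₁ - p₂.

p̂₁ = 0.6, p̂₂ = 0.5. Difference = 0.1. CI = (-0.057, 0.257)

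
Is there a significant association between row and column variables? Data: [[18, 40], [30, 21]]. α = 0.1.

χ² = 8.504. df = 1, critical = 2.706. Reject H₀. Variables are dependent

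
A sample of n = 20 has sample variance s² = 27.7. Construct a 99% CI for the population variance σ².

df = 19. χ²_{0.005} = 38.582, χ²_{0.995} = 6.844. CI for σ² = ((n-1)s²/χ²_{α/2}, (n-1)s²/χ²_{1-α/2}) = (19·27.7/38.582, 19·27.7/6.844) = (13.64, 76.9)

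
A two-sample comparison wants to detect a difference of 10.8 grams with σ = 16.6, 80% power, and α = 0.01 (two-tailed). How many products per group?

n per group = 2(z_α/2 + z_β)²σ²/d² = 2×(2.576 + 0.84)²×16.6²/10.8² = 55.1 → n = 56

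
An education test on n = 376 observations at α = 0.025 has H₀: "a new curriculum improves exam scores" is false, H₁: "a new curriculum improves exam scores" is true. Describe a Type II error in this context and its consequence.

Type II error: failing to reject H₀ when it is false — concluding that a new curriculum improves exam scores is not supported when in fact it is. Consequence: keeping the old curriculum when the new one would have helped students.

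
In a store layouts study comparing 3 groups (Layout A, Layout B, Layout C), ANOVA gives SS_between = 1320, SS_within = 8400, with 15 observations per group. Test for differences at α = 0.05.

df_between = 2, df_within = 42. F = MS_between/MS_within = 660.0/200.0 = 3.3. F_crit ≈ 3.22. Reject H₀. At least one mean differs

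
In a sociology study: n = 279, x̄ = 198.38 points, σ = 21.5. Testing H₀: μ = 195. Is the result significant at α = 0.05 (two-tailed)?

z = (198.38 - 195)/(21.5/√279) = 2.626. Since |z| > 1.96, significant at α = 0.05.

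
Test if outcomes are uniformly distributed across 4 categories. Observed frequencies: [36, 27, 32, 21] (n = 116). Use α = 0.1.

Expected = 29 each. χ² = Σ(O-E)²/E = 4.345. df = 3, critical value = 6.251. Fail to reject H₀.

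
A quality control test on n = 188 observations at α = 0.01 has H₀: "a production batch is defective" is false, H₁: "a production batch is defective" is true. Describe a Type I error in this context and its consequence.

Type I error: rejecting H₀ when it is true — concluding that a production batch is defective when in fact it is not. Consequence: scrapping a good batch — wasted material and cost for no reason.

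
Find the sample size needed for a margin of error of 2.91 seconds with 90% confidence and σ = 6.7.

n = (z*σ/E)² = (1.645×6.7/2.91)² = 14.3 → n = 15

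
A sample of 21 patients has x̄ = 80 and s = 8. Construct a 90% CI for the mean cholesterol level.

CI = x̄ ± t*(s/√n) = 80 ± 1.725(8/√21) = (76.99, 83.01)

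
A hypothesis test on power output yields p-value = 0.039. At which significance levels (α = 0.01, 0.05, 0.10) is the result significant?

p = 0.039. Significant at: α = 0.05, 0.1.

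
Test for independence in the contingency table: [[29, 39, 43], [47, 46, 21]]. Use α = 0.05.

χ² = 12.364. df = 2, critical = 5.991. Reject H₀. Variables are dependent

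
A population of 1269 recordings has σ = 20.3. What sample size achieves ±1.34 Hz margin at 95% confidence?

Without FPC: n₀ = (1.96×20.3/1.34)² = 881.647. With FPC: n = n₀N/(n₀+N-1) = 520.5 → n = 521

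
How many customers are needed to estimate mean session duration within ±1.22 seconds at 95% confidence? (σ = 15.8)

n = (z*σ/E)² = (1.96×15.8/1.22)² = 644.3 → n = 645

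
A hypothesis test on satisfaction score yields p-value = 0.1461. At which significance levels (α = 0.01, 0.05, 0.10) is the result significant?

p = 0.1461. Not significant at any of the given levels.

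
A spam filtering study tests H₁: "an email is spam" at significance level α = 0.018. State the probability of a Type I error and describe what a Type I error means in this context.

P(Type I error) = α = 0.018. A Type I error is rejecting H₀ when H₀ is actually true (false positive) — here, concluding that an email is spam when in fact this is not the case. Consequence: a legitimate email is sent to the spam folder and the user misses it.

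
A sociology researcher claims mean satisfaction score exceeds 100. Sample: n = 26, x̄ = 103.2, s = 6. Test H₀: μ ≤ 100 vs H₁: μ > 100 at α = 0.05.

t = (103.2 - 100)/(6/√26) = 2.719, df = 25. Critical t = 1.708. Reject H₀.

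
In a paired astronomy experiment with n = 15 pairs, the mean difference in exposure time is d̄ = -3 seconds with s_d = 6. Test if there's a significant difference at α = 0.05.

t = d̄/(s_d/√n) = -3/(6/√15) = -1.936. df = 14, critical t = ±2.145. Fail to reject H₀.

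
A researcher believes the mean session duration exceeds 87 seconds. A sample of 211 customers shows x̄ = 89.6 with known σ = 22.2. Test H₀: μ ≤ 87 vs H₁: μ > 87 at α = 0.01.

z = 1.701. Critical value: 2.33. Fail to reject H₀.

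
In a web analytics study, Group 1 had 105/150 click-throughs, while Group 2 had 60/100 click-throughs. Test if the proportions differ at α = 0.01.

p̂₁ = 0.7, p̂₂ = 0.6, pooled p̂ = 0.66. z = 1.635. Critical: ±2.576. Fail to reject H₀.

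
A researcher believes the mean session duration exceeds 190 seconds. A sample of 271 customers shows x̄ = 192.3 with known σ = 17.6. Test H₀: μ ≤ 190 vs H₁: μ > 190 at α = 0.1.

z = 2.151. Critical value: 1.28. Reject H₀.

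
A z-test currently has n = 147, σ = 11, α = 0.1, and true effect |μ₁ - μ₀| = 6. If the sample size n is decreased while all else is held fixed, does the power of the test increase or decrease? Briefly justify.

Power decreases: a smaller n inflates the standard error σ/√n, pulling the sampling distribution under H₁ back toward the critical value.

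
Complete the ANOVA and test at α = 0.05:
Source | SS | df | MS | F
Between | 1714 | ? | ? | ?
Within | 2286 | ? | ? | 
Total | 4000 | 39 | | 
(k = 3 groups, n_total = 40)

df_between = 2, df_within = 37. MS_between = 857.0, MS_within = 61.78. F = 13.871, F_crit ≈ 3.252. Reject H₀.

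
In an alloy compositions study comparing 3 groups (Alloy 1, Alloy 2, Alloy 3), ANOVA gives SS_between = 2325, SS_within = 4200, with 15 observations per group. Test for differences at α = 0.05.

df_between = 2, df_within = 42. F = MS_between/MS_within = 1162.5/100.0 = 11.625. F_crit ≈ 3.22. Reject H₀. At least one mean differs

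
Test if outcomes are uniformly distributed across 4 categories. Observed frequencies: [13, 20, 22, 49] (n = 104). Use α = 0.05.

Expected = 26 each. χ² = Σ(O-E)²/E = 28.846. df = 3, critical value = 7.815. Reject H₀.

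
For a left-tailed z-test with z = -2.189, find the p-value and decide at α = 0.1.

p = P(Z < -2.189) = Φ(-2.189) ≈ 0.0143. Since p < 0.1, reject H₀ (significant) at α = 0.1.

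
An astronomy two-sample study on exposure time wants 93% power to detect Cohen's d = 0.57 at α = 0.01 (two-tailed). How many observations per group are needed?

z_{α/2} = 2.576, z_β = Φ⁻¹(0.93) = 1.476. For medium effect (d = 0.57): n per group = 2(z_{α/2} + z_β)²/d² = 2(2.576 + 1.476)²/0.57² = 101.1 → 102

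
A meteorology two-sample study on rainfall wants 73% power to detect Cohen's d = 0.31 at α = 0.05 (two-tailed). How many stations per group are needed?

z_{α/2} = 1.96, z_β = Φ⁻¹(0.73) = 0.613. For small effect (d = 0.31): n per group = 2(z_{α/2} + z_β)²/d² = 2(1.96 + 0.613)²/0.31² = 137.8 → 138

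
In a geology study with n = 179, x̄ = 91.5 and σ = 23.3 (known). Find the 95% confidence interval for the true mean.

CI = x̄ ± z*(σ/√n) = 91.5 ± 1.96(23.3/√179) = 91.5 ± 3.41 = (88.09, 94.91)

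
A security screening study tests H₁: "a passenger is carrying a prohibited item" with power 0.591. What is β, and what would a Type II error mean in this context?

β = 1 - power = 1 - 0.591 = 0.409. A Type II error is failing to reject H₀ when H₀ is false (false negative) — here, failing to conclude that a passenger is carrying a prohibited item when in fact it is true. Consequence: letting a prohibited item through — security breach.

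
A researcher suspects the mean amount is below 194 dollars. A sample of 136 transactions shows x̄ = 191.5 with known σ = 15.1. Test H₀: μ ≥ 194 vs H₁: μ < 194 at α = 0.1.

z = -1.931. Critical value: -1.28. Reject H₀.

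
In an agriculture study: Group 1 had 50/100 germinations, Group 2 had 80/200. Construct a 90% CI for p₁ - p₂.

p̂₁ = 0.5, p̂₂ = 0.4. Difference = 0.1. CI = (-0.0, 0.2)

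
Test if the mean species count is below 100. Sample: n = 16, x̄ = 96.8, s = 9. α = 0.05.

t = (96.8 - 100)/(9/√16) = -1.422, df = 15. Critical t = -1.753. Fail to reject H₀.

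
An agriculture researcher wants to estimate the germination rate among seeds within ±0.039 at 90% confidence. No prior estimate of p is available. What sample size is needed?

Conservative approach: use p = 0.5 (maximizes p(1-p) = 0.25). n = z²(0.25)/E² = 1.645²×0.25/0.039² = 444.8 → n = 445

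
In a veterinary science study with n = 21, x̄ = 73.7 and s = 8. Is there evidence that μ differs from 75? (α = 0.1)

t = (x̄ - μ₀)/(s/√n) = (73.7 - 75)/(8/√21) = -0.745. df = 20, critical t = ±1.725. Fail to reject H₀.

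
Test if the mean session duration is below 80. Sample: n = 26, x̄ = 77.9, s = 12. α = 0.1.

t = (77.9 - 80)/(12/√26) = -0.892, df = 25. Critical t = -1.316. Fail to reject H₀.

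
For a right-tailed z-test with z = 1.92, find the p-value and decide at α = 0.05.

p = P(Z > 1.92) = 1 - Φ(1.92) ≈ 0.0274. Since p < 0.05, reject H₀ (significant) at α = 0.05.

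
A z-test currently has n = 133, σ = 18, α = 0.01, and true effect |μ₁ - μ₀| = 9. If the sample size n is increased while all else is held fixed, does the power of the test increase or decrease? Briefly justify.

Power increases: a larger n shrinks the standard error σ/√n, moving the sampling distribution under H₁ further from the critical value.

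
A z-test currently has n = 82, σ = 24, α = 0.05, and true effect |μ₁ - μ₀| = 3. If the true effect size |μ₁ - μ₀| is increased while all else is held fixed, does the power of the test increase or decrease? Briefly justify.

Power increases: a larger true effect increases the non-centrality λ = |μ₁ - μ₀|/(σ/√n).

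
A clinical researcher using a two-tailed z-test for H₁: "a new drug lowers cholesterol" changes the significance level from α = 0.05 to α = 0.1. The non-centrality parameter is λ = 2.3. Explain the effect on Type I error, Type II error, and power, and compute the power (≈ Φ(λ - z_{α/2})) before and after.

Increasing α from 0.05 to 0.1:
• Type I error rate increases (α is the Type I rate by definition).
• Critical value moves from z_{α/2} = 1.96 to 1.645, so power = Φ(λ - z_{α/2}) goes from Φ(2.3 - 1.96) = 0.633 to Φ(2.3 - 1.645) = 0.744.
• Type II error rate β = 1 - power therefore decreases (0.367 → 0.256).
Appropriate when false negatives are costly — here, shelving an effective drug — patients miss out on a treatment that would have helped.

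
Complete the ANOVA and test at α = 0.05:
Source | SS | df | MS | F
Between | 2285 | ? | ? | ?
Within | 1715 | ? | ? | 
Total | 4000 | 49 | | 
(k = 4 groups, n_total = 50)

df_between = 3, df_within = 46. MS_between = 761.67, MS_within = 37.28. F = 20.43, F_crit ≈ 2.807. Reject H₀.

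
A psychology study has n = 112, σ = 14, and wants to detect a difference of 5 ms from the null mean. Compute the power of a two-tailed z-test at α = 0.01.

SE = σ/√n = 14/√112 = 1.323. Non-centrality λ = d/SE = 5/1.323 = 3.78. Power ≈ Φ(λ - z_{α/2}) = Φ(3.78 - 2.576) = Φ(1.204) = 0.886.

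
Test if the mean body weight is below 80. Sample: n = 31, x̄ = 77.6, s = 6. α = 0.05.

t = (77.6 - 80)/(6/√31) = -2.227, df = 30. Critical t = -1.697. Reject H₀.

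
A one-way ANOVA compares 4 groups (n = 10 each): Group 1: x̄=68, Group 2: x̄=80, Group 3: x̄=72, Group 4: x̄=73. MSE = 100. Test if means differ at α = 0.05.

Grand mean = 73.25. SS_between = 747.5, MS_between = 249.17. F = 2.492, F_crit ≈ 2.866. Fail to reject H₀.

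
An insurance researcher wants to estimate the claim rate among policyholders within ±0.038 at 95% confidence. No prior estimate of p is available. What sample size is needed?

Conservative approach: use p = 0.5 (maximizes p(1-p) = 0.25). n = z²(0.25)/E² = 1.96²×0.25/0.038² = 665.1 → n = 666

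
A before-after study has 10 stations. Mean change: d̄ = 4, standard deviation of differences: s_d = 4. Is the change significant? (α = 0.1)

t = d̄/(s_d/√n) = 4/(4/√10) = 3.162. df = 9, critical t = ±1.833. Reject H₀.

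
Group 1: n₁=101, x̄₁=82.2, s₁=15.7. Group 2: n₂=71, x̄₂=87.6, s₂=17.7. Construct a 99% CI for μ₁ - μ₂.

Difference = -5.4. SE = √(15.7²/101 + 17.7²/71) = 2.618. CI = (-12.14, 1.34)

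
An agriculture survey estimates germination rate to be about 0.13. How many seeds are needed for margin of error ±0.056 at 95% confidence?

n = z²p(1-p)/E² = 1.96²×0.13×0.87/0.056² = 138.5 → n = 139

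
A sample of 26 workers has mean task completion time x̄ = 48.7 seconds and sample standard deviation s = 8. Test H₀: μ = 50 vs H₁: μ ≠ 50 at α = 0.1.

t = (x̄ - μ₀)/(s/√n) = (48.7 - 50)/(8/√26) = -0.829. df = 25, critical t = ±1.708. Fail to reject H₀.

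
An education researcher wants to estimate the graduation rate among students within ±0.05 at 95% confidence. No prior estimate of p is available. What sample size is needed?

Conservative approach: use p = 0.5 (maximizes p(1-p) = 0.25). n = z²(0.25)/E² = 1.96²×0.25/0.05² = 384.2 → n = 385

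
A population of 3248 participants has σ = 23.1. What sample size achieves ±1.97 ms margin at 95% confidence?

Without FPC: n₀ = (1.96×23.1/1.97)² = 528.206. With FPC: n = n₀N/(n₀+N-1) = 454.4 → n = 455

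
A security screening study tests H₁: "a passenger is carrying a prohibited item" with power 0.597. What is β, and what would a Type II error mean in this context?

β = 1 - power = 1 - 0.597 = 0.403. A Type II error is failing to reject H₀ when H₀ is false (false negative) — here, failing to conclude that a passenger is carrying a prohibited item when in fact it is true. Consequence: letting a prohibited item through — security breach.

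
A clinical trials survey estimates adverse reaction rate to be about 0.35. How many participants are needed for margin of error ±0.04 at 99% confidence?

n = z²p(1-p)/E² = 2.576²×0.35×0.65/0.04² = 943.5 → n = 944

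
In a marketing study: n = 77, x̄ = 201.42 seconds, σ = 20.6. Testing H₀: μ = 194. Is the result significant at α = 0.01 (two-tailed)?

z = (201.42 - 194)/(20.6/√77) = 3.161. Since |z| > 2.576, significant at α = 0.01.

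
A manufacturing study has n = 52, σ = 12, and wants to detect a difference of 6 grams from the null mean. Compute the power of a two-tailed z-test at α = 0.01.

SE = σ/√n = 12/√52 = 1.664. Non-centrality λ = d/SE = 6/1.664 = 3.606. Power ≈ Φ(λ - z_{α/2}) = Φ(3.606 - 2.576) = Φ(1.03) = 0.848.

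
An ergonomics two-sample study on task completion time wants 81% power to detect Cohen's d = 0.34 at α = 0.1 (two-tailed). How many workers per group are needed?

z_{α/2} = 1.645, z_β = Φ⁻¹(0.81) = 0.878. For small effect (d = 0.34): n per group = 2(z_{α/2} + z_β)²/d² = 2(1.645 + 0.878)²/0.34² = 110.1 → 111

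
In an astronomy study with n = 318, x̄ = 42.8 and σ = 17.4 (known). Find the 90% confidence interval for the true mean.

CI = x̄ ± z*(σ/√n) = 42.8 ± 1.645(17.4/√318) = 42.8 ± 1.61 = (41.19, 44.41)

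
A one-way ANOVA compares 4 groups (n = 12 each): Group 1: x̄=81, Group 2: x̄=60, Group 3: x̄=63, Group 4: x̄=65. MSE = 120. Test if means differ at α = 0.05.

Grand mean = 67.25. SS_between = 3177.0, MS_between = 1059.0. F = 8.825, F_crit ≈ 2.816. Reject H₀.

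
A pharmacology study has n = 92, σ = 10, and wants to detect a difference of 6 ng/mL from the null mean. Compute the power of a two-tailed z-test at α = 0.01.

SE = σ/√n = 10/√92 = 1.043. Non-centrality λ = d/SE = 6/1.043 = 5.755. Power ≈ Φ(λ - z_{α/2}) = Φ(5.755 - 2.576) = Φ(3.179) = 0.999.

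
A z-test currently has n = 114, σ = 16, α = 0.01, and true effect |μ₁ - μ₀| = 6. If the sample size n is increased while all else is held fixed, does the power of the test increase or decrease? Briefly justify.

Power increases: a larger n shrinks the standard error σ/√n, moving the sampling distribution under H₁ further from the critical value.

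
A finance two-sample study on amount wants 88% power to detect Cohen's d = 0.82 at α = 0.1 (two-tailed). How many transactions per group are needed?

z_{α/2} = 1.645, z_β = Φ⁻¹(0.88) = 1.175. For large effect (d = 0.82): n per group = 2(z_{α/2} + z_β)²/d² = 2(1.645 + 1.175)²/0.82² = 23.7 → 24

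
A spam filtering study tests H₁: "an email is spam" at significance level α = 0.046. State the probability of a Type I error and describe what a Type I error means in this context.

P(Type I error) = α = 0.046. A Type I error is rejecting H₀ when H₀ is actually true (false positive) — here, concluding that an email is spam when in fact this is not the case. Consequence: a legitimate email is sent to the spam folder and the user misses it.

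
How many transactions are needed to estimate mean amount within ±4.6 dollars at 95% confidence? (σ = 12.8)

n = (z*σ/E)² = (1.96×12.8/4.6)² = 29.7 → n = 30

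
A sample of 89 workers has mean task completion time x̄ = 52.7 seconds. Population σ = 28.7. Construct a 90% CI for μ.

CI = x̄ ± z*(σ/√n) = 52.7 ± 1.645(28.7/√89) = 52.7 ± 5.0 = (47.7, 57.7)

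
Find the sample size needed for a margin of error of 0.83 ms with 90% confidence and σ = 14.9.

n = (z*σ/E)² = (1.645×14.9/0.83)² = 872.1 → n = 873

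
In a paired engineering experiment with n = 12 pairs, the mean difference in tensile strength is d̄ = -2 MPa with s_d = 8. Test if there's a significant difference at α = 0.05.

t = d̄/(s_d/√n) = -2/(8/√12) = -0.866. df = 11, critical t = ±2.201. Fail to reject H₀.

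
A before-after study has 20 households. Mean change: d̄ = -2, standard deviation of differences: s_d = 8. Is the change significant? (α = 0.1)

t = d̄/(s_d/√n) = -2/(8/√20) = -1.118. df = 19, critical t = ±1.729. Fail to reject H₀.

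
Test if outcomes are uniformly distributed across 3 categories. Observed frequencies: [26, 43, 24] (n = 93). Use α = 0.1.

Expected = 31 each. χ² = Σ(O-E)²/E = 7.032. df = 2, critical value = 4.605. Reject H₀.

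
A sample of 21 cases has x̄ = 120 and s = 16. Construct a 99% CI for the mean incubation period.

CI = x̄ ± t*(s/√n) = 120 ± 2.845(16/√21) = (110.07, 129.93)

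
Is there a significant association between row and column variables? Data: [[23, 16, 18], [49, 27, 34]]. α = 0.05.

χ² = 0.34. df = 2, critical = 5.991. Fail to reject H₀. No evidence of dependence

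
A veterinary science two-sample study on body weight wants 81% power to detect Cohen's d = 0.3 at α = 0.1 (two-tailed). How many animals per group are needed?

z_{α/2} = 1.645, z_β = Φ⁻¹(0.81) = 0.878. For small effect (d = 0.3): n per group = 2(z_{α/2} + z_β)²/d² = 2(1.645 + 0.878)²/0.3² = 141.5 → 142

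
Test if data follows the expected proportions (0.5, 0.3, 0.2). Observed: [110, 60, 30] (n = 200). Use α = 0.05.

Expected: [100.0, 60.0, 40.0]. χ² = 3.5. df = 2, critical = 5.991. Fail to reject H₀.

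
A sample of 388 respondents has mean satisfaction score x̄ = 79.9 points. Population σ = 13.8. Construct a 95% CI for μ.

CI = x̄ ± z*(σ/√n) = 79.9 ± 1.96(13.8/√388) = 79.9 ± 1.37 = (78.53, 81.27)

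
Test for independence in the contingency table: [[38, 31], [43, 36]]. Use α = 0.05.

χ² = 0.006. df = 1, critical = 3.841. Fail to reject H₀. No evidence of dependence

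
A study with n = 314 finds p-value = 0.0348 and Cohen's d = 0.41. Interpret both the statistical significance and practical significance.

Statistically significant (p = 0.0348 < 0.05). Cohen's d = 0.41 indicates a small effect size. Both statistical and practical significance should be considered.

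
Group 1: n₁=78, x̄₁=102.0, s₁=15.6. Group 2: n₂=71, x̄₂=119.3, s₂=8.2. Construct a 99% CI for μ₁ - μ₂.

Difference = -17.3. SE = √(15.6²/78 + 8.2²/71) = 2.017. CI = (-22.49, -12.11)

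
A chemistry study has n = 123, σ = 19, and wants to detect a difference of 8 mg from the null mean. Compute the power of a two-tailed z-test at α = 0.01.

SE = σ/√n = 19/√123 = 1.713. Non-centrality λ = d/SE = 8/1.713 = 4.67. Power ≈ Φ(λ - z_{α/2}) = Φ(4.67 - 2.576) = Φ(2.094) = 0.982.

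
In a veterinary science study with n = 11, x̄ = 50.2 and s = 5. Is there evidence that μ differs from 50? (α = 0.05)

t = (x̄ - μ₀)/(s/√n) = (50.2 - 50)/(5/√11) = 0.133. df = 10, critical t = ±2.228. Fail to reject H₀.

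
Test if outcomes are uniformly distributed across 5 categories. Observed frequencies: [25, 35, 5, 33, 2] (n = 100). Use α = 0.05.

Expected = 20 each. χ² = Σ(O-E)²/E = 48.4. df = 4, critical value = 9.488. Reject H₀.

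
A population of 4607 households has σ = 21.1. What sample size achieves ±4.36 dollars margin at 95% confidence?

Without FPC: n₀ = (1.96×21.1/4.36)² = 89.971. With FPC: n = n₀N/(n₀+N-1) = 88.3 → n = 89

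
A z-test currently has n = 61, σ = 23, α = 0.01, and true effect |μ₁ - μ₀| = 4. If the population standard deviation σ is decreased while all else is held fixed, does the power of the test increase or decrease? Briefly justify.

Power increases: a smaller σ shrinks the standard error σ/√n, moving the sampling distribution under H₁ further from the critical value.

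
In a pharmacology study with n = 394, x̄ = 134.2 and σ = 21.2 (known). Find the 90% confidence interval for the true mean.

CI = x̄ ± z*(σ/√n) = 134.2 ± 1.645(21.2/√394) = 134.2 ± 1.76 = (132.44, 135.96)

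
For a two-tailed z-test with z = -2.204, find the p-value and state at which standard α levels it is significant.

p = 2·P(Z > |-2.204|) = 2·(1 - Φ(2.204)) ≈ 0.0275. Significant at α = 0.1; Significant at α = 0.05.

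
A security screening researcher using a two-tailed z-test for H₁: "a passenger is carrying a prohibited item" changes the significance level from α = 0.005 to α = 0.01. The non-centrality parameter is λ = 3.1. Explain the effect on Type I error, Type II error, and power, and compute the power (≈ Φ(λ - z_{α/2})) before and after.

Increasing α from 0.005 to 0.01:
• Type I error rate increases (α is the Type I rate by definition).
• Critical value moves from z_{α/2} = 2.807 to 2.576, so power = Φ(λ - z_{α/2}) goes from Φ(3.1 - 2.807) = 0.615 to Φ(3.1 - 2.576) = 0.7.
• Type II error rate β = 1 - power therefore decreases (0.385 → 0.3).
Appropriate when false negatives are costly — here, letting a prohibited item through — security breach.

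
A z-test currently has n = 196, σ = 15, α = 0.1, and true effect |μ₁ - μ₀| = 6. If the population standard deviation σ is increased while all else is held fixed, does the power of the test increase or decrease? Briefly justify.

Power decreases: a larger σ inflates the standard error σ/√n, pulling the sampling distribution under H₁ back toward the critical value.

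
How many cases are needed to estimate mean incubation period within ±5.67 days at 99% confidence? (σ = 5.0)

n = (z*σ/E)² = (2.576×5.0/5.67)² = 5.2 → n = 6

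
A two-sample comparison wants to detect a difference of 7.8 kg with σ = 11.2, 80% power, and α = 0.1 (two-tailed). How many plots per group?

n per group = 2(z_α/2 + z_β)²σ²/d² = 2×(1.645 + 0.84)²×11.2²/7.8² = 25.5 → n = 26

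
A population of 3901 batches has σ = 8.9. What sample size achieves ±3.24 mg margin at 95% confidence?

Without FPC: n₀ = (1.96×8.9/3.24)² = 28.987. With FPC: n = n₀N/(n₀+N-1) = 28.8 → n = 29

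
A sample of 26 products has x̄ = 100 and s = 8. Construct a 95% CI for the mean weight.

CI = x̄ ± t*(s/√n) = 100 ± 2.06(8/√26) = (96.77, 103.23)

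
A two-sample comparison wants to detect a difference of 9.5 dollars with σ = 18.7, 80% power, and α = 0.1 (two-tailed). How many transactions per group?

n per group = 2(z_α/2 + z_β)²σ²/d² = 2×(1.645 + 0.84)²×18.7²/9.5² = 47.9 → n = 48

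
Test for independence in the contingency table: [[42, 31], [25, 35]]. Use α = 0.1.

χ² = 3.317. df = 1, critical = 2.706. Reject H₀. Variables are dependent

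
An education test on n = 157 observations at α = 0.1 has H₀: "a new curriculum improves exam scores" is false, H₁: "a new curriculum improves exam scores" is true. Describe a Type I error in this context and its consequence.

Type I error: rejecting H₀ when it is true — concluding that a new curriculum improves exam scores when in fact it is not. Consequence: adopting a curriculum that gives no real benefit — disruption for nothing.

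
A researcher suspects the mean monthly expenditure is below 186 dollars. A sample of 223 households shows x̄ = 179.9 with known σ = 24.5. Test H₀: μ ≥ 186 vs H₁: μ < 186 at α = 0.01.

z = -3.718. Critical value: -2.33. Reject H₀.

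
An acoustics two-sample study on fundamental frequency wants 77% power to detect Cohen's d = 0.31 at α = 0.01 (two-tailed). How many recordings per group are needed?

z_{α/2} = 2.576, z_β = Φ⁻¹(0.77) = 0.739. For small effect (d = 0.31): n per group = 2(z_{α/2} + z_β)²/d² = 2(2.576 + 0.739)²/0.31² = 228.7 → 229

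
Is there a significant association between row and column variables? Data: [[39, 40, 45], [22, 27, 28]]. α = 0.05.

χ² = 0.242. df = 2, critical = 5.991. Fail to reject H₀. No evidence of dependence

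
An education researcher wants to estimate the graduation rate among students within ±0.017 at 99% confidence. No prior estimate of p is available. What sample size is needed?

Conservative approach: use p = 0.5 (maximizes p(1-p) = 0.25). n = z²(0.25)/E² = 2.576²×0.25/0.017² = 5740.3 → n = 5741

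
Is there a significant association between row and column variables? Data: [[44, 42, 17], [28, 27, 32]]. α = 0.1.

χ² = 10.133. df = 2, critical = 4.605. Reject H₀. Variables are dependent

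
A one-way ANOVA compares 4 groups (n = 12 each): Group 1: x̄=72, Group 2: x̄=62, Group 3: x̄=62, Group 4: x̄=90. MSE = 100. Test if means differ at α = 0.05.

Grand mean = 71.5. SS_between = 6276.0, MS_between = 2092.0. F = 20.92, F_crit ≈ 2.816. Reject H₀.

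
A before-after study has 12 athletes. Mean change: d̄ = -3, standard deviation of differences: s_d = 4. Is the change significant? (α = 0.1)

t = d̄/(s_d/√n) = -3/(4/√12) = -2.598. df = 11, critical t = ±1.796. Reject H₀.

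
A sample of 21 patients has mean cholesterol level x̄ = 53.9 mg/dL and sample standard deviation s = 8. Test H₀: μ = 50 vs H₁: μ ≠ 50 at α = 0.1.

t = (x̄ - μ₀)/(s/√n) = (53.9 - 50)/(8/√21) = 2.234. df = 20, critical t = ±1.725. Reject H₀.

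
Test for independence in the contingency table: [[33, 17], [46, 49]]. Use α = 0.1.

χ² = 4.082. df = 1, critical = 2.706. Reject H₀. Variables are dependent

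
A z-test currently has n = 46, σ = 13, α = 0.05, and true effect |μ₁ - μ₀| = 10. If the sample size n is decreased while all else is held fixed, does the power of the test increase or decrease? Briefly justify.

Power decreases: a smaller n inflates the standard error σ/√n, pulling the sampling distribution under H₁ back toward the critical value.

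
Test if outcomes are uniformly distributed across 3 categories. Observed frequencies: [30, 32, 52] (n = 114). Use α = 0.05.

Expected = 38 each. χ² = Σ(O-E)²/E = 7.789. df = 2, critical value = 5.991. Reject H₀.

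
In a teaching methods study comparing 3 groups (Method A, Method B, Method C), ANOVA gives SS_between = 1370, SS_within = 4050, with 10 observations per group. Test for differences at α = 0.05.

df_between = 2, df_within = 27. F = MS_between/MS_within = 685.0/150.0 = 4.567. F_crit ≈ 3.354. Reject H₀. At least one mean differs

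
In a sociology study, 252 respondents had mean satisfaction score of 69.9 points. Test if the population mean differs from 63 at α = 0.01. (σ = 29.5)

z = (x̄ - μ₀)/(σ/√n) = (69.9 - 63)/(29.5/√252) = 3.713. Critical value: ±2.576. Since |3.713| > 2.576, Reject H₀.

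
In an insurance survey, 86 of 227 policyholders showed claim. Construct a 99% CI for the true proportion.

p̂ = 0.379. CI = p̂ ± z*√(p̂(1-p̂)/n) = (0.296, 0.462)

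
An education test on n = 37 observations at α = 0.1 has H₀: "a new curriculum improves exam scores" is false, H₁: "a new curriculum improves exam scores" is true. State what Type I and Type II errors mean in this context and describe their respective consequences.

Type I (false positive): concluding that a new curriculum improves exam scores when it is not — adopting a curriculum that gives no real benefit — disruption for nothing. Type II (false negative): failing to conclude that a new curriculum improves exam scores when it is — keeping the old curriculum when the new one would have helped students. Which is costlier depends on domain priorities and is a judgement call rather than a statistical fact.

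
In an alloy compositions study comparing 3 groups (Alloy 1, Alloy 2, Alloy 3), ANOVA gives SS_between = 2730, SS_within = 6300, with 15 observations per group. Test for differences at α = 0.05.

df_between = 2, df_within = 42. F = MS_between/MS_within = 1365.0/150.0 = 9.1. F_crit ≈ 3.22. Reject H₀. At least one mean differs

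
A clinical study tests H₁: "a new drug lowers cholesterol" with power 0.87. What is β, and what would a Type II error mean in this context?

β = 1 - power = 1 - 0.87 = 0.13. A Type II error is failing to reject H₀ when H₀ is false (false negative) — here, failing to conclude that a new drug lowers cholesterol when in fact it is true. Consequence: shelving an effective drug — patients miss out on a treatment that would have helped.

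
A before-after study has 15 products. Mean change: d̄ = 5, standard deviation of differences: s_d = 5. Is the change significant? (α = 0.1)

t = d̄/(s_d/√n) = 5/(5/√15) = 3.873. df = 14, critical t = ±1.761. Reject H₀.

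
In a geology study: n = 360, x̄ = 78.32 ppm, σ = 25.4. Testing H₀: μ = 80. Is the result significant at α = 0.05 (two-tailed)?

z = (78.32 - 80)/(25.4/√360) = -1.255. Since |z| ≤ 1.96, not significant at α = 0.05.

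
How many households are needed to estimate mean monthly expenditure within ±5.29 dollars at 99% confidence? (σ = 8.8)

n = (z*σ/E)² = (2.576×8.8/5.29)² = 18.4 → n = 19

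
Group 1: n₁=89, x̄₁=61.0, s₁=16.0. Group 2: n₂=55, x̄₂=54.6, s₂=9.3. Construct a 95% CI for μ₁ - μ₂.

Difference = 6.4. SE = √(16.0²/89 + 9.3²/55) = 2.109. CI = (2.27, 10.53)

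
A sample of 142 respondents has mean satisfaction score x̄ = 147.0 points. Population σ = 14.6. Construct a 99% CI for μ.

CI = x̄ ± z*(σ/√n) = 147.0 ± 2.576(14.6/√142) = 147.0 ± 3.16 = (143.84, 150.16)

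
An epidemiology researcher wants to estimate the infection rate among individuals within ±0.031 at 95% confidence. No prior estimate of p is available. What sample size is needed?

Conservative approach: use p = 0.5 (maximizes p(1-p) = 0.25). n = z²(0.25)/E² = 1.96²×0.25/0.031² = 999.4 → n = 1000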